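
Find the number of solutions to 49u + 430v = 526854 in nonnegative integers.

gcd(430, 49) = 1  (430 = 8*49 + 38, 49 = 1*38 + 11, 38 = 3*11 + 5, 11 = 2*5 + 1, 5 = 5*1).
Back-substituting, 49*(79) + 430*(-9) = 1.
Scale by 526854: one solution is (41621466, -4741686). Reduce u mod 430: (46, 1220).
General: u = 46 + 430t, v = 1220 - 49t.
u ≥ 0 ⇒ t ≥ 0; v ≥ 0 ⇒ t ≤ 24. So t ∈ [0, 24]: 25 solutions.

25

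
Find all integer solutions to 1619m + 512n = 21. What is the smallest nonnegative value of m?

gcd(1619, 512) = 1.
1 divides 21, so solutions exist.
By Bézout, 1619·(-37) + 512·(117) = 1.
Scale by 21/1 = 21: (m₀, n₀) = (-777, 2457).
General solution: m = -777 + 512t, n = 2457 - 1619t for integer t.
m ≥ 0: smallest is -777 mod 512 = 247 (at t = 2), with n = -781.

247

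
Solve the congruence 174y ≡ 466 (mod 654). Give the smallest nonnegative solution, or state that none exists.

gcd(654, 174):
  654 = 3×174 + 132
  174 = 1×132 + 42
  132 = 3×42 + 6
  42 = 7×6
so gcd(654, 174) = 6.
6 does not divide 466, so the congruence has no solution.

no solution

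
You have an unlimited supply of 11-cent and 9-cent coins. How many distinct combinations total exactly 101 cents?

1

Need nonnegative integers with 11j + 9k = 101.
gcd(11, 9) = 1, and 11·(-4) + 9·(5) = 1.
So (j₀, k₀) = (-404, 505); general j = -404 + 9t, k = 505 - 11t.
j ≥ 0 ⇒ t ≥ 45; k ≥ 0 ⇒ t ≤ 45. That's 1 value of t.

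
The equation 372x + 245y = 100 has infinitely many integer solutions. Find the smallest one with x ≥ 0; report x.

240

gcd(372, 245) = 1.
1 divides 100, so solutions exist.
By Bézout, 372×(-27) + 245×(41) = 1.
Scale by 100/1 = 100: (x₀, y₀) = (-2700, 4100).
General solution: x = -2700 + 245t, y = 4100 - 372t for integer t.
x ≥ 0: smallest is -2700 mod 245 = 240 (at t = 12), with y = -364.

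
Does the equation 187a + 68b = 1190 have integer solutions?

gcd(187, 68) = 17  (187 = 2·68 + 51, 68 = 1·51 + 17, 51 = 3·17).
17 divides 1190, so integer solutions exist.

yes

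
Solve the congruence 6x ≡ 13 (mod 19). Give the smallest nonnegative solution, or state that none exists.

gcd(19, 6):
  19 = 3×6 + 1
  6 = 6×1
so gcd(19, 6) = 1.
1 divides 13, so solutions exist.
Back-substitute for Bézout coefficients:
  1 = 19 - 3×6
  ... = 6×(-3) + 19×(1)
So 6×(-3) ≡ 1 (mod 19); multiply by 13: x ≡ -39 (mod 19).
Smallest nonnegative: x = -39 mod 19 = 18.

18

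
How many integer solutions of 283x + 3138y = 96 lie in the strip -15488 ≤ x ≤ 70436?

27

gcd(3138, 283):
  3138 = 11*283 + 25
  283 = 11*25 + 8
  25 = 3*8 + 1
  8 = 8*1
so gcd(3138, 283) = 1.
Back-substitute for Bézout coefficients:
  1 = 25 - 3*8
  ... = 283*(-377) + 3138*(34)
Scale by 96: particular solution (-36192, 3264); reduce x mod 3138: (1464, -132).
General solution: x = 1464 + 3138t, y = -132 - 283t for integer t.
-15488 ≤ 1464 + 3138t ≤ 70436 gives t ∈ [-5, 21], which is 27 values.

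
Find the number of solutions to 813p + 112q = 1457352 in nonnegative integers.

16

gcd(813, 112) = 1.
By Bézout, 813*(-27) + 112*(196) = 1.
One solution: (8, 12954).
General: p = 8 + 112t, q = 12954 - 813t.
p ≥ 0 ⇒ t ≥ 0; q ≥ 0 ⇒ t ≤ 15. So t ∈ [0, 15]: 16 solutions.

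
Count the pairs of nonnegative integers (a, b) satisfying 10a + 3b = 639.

22

gcd(10, 3) = 1.
By Bézout, 10*(1) + 3*(-3) = 1.
One solution: (0, 213).
General: a = 0 + 3t, b = 213 - 10t.
a ≥ 0 ⇒ t ≥ 0; b ≥ 0 ⇒ t ≤ 21. So t ∈ [0, 21]: 22 solutions.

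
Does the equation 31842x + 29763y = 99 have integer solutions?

yes

gcd(31842, 29763):
  31842 = 1·29763 + 2079
  29763 = 14·2079 + 657
  2079 = 3·657 + 108
  657 = 6·108 + 9
  108 = 12·9
so gcd(31842, 29763) = 9.
9 divides 99, so integer solutions exist.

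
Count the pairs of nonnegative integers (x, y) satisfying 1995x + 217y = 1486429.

gcd(1995, 217) = 7.
By Bézout, 1995×(-5) + 217×(46) = 7.
One solution: (15, 6712).
General: x = 15 + 31t, y = 6712 - 285t.
x ≥ 0 ⇒ t ≥ 0; y ≥ 0 ⇒ t ≤ 23. So t ∈ [0, 23]: 24 solutions.

24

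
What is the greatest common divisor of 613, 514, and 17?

1

gcd(613, 514) = 1  (613 = 1*514 + 99, 514 = 5*99 + 19, 99 = 5*19 + 4, 19 = 4*4 + 3, 4 = 1*3 + 1, 3 = 3*1).
gcd(1, 17) = 1.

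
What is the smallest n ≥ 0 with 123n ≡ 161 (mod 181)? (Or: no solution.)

gcd(181, 123) = 1.
1 divides 161, so solutions exist.
By Bézout, 123·(78) + 181·(-53) = 1.
So 123·(78) ≡ 1 (mod 181); multiply by 161: n ≡ 12558 (mod 181).
Smallest nonnegative: n = 12558 mod 181 = 69.

69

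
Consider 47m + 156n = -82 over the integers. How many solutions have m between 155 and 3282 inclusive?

20

gcd(156, 47) = 1.
By Bézout, 47·(-73) + 156·(22) = 1.
Particular solution: (58, -18).
General solution: m = 58 + 156t, n = -18 - 47t for integer t.
155 ≤ 58 + 156t ≤ 3282 gives t ∈ [1, 20], which is 20 values.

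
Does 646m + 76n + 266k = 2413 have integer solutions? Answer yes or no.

gcd(646, 76) = 38.
gcd(38, 266) = 38.
38 does not divide 2413 (remainder 19), so no integer solutions.

no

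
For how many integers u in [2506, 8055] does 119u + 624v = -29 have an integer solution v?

gcd(624, 119) = 1.
By Bézout, 119*(215) + 624*(-41) = 1.
Particular solution: (5, -1).
General solution: u = 5 + 624t, v = -1 - 119t for integer t.
2506 ≤ 5 + 624t ≤ 8055 gives t ∈ [5, 12], which is 8 values.

8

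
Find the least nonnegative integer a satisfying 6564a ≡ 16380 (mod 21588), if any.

532

gcd(21588, 6564) = 12.
12 divides 16380, so solutions exist.
By Bézout, 6564*(148) + 21588*(-45) = 12.
So 6564*(148) ≡ 12 (mod 21588); multiply by 1365: a ≡ 202020 (mod 1799).
Smallest nonnegative: a = 202020 mod 1799 = 532.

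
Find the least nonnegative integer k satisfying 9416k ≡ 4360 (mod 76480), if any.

9065

gcd(76480, 9416) = 8.
8 divides 4360, so solutions exist.
By Bézout, 9416*(-1527) + 76480*(188) = 8.
So 9416*(-1527) ≡ 8 (mod 76480); multiply by 545: k ≡ -832215 (mod 9560).
Smallest nonnegative: k = -832215 mod 9560 = 9065.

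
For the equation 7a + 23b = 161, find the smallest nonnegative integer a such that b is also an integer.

0

gcd(23, 7):
  23 = 3×7 + 2
  7 = 3×2 + 1
  2 = 2×1
so gcd(23, 7) = 1.
1 divides 161, so solutions exist.
Back-substitute for Bézout coefficients:
  1 = 7 - 3×2
  ... = 7×(10) + 23×(-3)
Scale by 161/1 = 161: (a₀, b₀) = (1610, -483).
General solution: a = 1610 + 23t, b = -483 - 7t for integer t.
a ≥ 0: smallest is 1610 mod 23 = 0 (at t = -70), with b = 7.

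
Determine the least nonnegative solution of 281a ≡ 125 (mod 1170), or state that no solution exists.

625

gcd(1170, 281) = 1  (1170 = 4·281 + 46, 281 = 6·46 + 5, 46 = 9·5 + 1, 5 = 5·1).
1 divides 125, so solutions exist.
Back-substituting, 281·(-229) + 1170·(55) = 1.
So 281·(-229) ≡ 1 (mod 1170); multiply by 125: a ≡ -28625 (mod 1170).
Smallest nonnegative: a = -28625 mod 1170 = 625.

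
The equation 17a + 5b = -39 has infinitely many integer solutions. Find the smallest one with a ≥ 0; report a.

gcd(17, 5) = 1.
1 divides -39, so solutions exist.
By Bézout, 17*(-2) + 5*(7) = 1.
Scale by -39/1 = -39: (a₀, b₀) = (78, -273).
General solution: a = 78 + 5t, b = -273 - 17t for integer t.
a ≥ 0: smallest is 78 mod 5 = 3 (at t = -15), with b = -18.

3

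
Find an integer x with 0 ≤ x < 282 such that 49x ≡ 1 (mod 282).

gcd(282, 49) = 1  (282 = 5*49 + 37, 49 = 1*37 + 12, 37 = 3*12 + 1, 12 = 12*1).
Back-substituting, 49*(-23) + 282*(4) = 1.
So 49*-23 ≡ 1 (mod 282), and -23 mod 282 = 259.

259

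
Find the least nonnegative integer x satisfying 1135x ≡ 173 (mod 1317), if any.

947

gcd(1317, 1135) = 1  (1317 = 1·1135 + 182, 1135 = 6·182 + 43, 182 = 4·43 + 10, 43 = 4·10 + 3, 10 = 3·3 + 1, 3 = 3·1).
1 divides 173, so solutions exist.
Back-substituting, 1135·(-398) + 1317·(343) = 1.
So 1135·(-398) ≡ 1 (mod 1317); multiply by 173: x ≡ -68854 (mod 1317).
Smallest nonnegative: x = -68854 mod 1317 = 947.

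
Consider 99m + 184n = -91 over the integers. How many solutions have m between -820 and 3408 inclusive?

23

gcd(184, 99) = 1  (184 = 1*99 + 85, 99 = 1*85 + 14, 85 = 6*14 + 1, 14 = 14*1).
Back-substituting, 99*(-13) + 184*(7) = 1.
Scale by -91: particular solution (1183, -637); reduce m mod 184: (79, -43).
General solution: m = 79 + 184t, n = -43 - 99t for integer t.
-820 ≤ 79 + 184t ≤ 3408 gives t ∈ [-4, 18], which is 23 values.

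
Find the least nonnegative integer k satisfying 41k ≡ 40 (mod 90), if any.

gcd(90, 41) = 1.
1 divides 40, so solutions exist.
By Bézout, 41×(11) + 90×(-5) = 1.
So 41×(11) ≡ 1 (mod 90); multiply by 40: k ≡ 440 (mod 90).
Smallest nonnegative: k = 440 mod 90 = 80.

80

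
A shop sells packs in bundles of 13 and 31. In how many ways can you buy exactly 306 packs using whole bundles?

1

Need nonnegative integers with 13j + 31k = 306.
gcd(13, 31) = 1, and 13·(12) + 31·(-5) = 1.
So (j₀, k₀) = (3672, -1530); general j = 3672 + 31t, k = -1530 - 13t.
j ≥ 0 ⇒ t ≥ -118; k ≥ 0 ⇒ t ≤ -118. That's 1 value of t.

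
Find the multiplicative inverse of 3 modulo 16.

gcd(16, 3) = 1.
By Bézout, 3×(-5) + 16×(1) = 1.
So 3×-5 ≡ 1 (mod 16), and -5 mod 16 = 11.

11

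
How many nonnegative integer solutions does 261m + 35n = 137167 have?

15

gcd(261, 35):
  261 = 7×35 + 16
  35 = 2×16 + 3
  16 = 5×3 + 1
  3 = 3×1
so gcd(261, 35) = 1.
Back-substitute for Bézout coefficients:
  1 = 16 - 5×3
  ... = 261×(11) + 35×(-82)
Scale by 137167: one solution is (1508837, -11247694). Reduce m mod 35: (22, 3755).
General: m = 22 + 35t, n = 3755 - 261t.
m ≥ 0 ⇒ t ≥ 0; n ≥ 0 ⇒ t ≤ 14. So t ∈ [0, 14]: 15 solutions.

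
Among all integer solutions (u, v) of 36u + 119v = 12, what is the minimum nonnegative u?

gcd(119, 36) = 1  (119 = 3·36 + 11, 36 = 3·11 + 3, 11 = 3·3 + 2, 3 = 1·2 + 1, 2 = 2·1).
1 divides 12, so solutions exist.
Back-substituting, 36·(43) + 119·(-13) = 1.
Scale by 12/1 = 12: (u₀, v₀) = (516, -156).
General solution: u = 516 + 119t, v = -156 - 36t for integer t.
u ≥ 0: smallest is 516 mod 119 = 40 (at t = -4), with v = -12.

40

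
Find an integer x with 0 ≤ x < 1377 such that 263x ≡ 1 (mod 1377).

gcd(1377, 263) = 1.
By Bézout, 263*(644) + 1377*(-123) = 1.
So 263*644 ≡ 1 (mod 1377), and 644 mod 1377 = 644.

644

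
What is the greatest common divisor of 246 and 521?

1

gcd(521, 246):
  521 = 2×246 + 29
  246 = 8×29 + 14
  29 = 2×14 + 1
  14 = 14×1
so gcd(521, 246) = 1.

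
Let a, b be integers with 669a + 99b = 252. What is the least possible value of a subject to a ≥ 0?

6

gcd(669, 99) = 3  (669 = 6×99 + 75, 99 = 1×75 + 24, 75 = 3×24 + 3, 24 = 8×3).
3 divides 252, so solutions exist.
Back-substituting, 669×(4) + 99×(-27) = 3.
Scale by 252/3 = 84: (a₀, b₀) = (336, -2268).
General solution: a = 336 + 33t, b = -2268 - 223t for integer t.
a ≥ 0: smallest is 336 mod 33 = 6 (at t = -10), with b = -38.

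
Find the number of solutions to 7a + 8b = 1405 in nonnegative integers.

gcd(8, 7) = 1.
By Bézout, 7·(-1) + 8·(1) = 1.
One solution: (3, 173).
General: a = 3 + 8t, b = 173 - 7t.
a ≥ 0 ⇒ t ≥ 0; b ≥ 0 ⇒ t ≤ 24. So t ∈ [0, 24]: 25 solutions.

25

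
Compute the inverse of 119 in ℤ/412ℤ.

gcd(412, 119):
  412 = 3×119 + 55
  119 = 2×55 + 9
  55 = 6×9 + 1
  9 = 9×1
so gcd(412, 119) = 1.
Back-substitute for Bézout coefficients:
  1 = 55 - 6×9
  ... = 119×(-45) + 412×(13)
So 119×-45 ≡ 1 (mod 412), and -45 mod 412 = 367.

367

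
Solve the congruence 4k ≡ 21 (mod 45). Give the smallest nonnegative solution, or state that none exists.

gcd(45, 4) = 1.
1 divides 21, so solutions exist.
By Bézout, 4*(-11) + 45*(1) = 1.
So 4*(-11) ≡ 1 (mod 45); multiply by 21: k ≡ -231 (mod 45).
Smallest nonnegative: k = -231 mod 45 = 39.

39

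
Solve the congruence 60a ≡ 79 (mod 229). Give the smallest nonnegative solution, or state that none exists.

112

gcd(229, 60) = 1.
1 divides 79, so solutions exist.
By Bézout, 60·(42) + 229·(-11) = 1.
So 60·(42) ≡ 1 (mod 229); multiply by 79: a ≡ 3318 (mod 229).
Smallest nonnegative: a = 3318 mod 229 = 112.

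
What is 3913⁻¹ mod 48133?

43471

gcd(48133, 3913) = 1  (48133 = 12·3913 + 1177, 3913 = 3·1177 + 382, 1177 = 3·382 + 31, 382 = 12·31 + 10, 31 = 3·10 + 1, 10 = 10·1).
Back-substituting, 3913·(-4662) + 48133·(379) = 1.
So 3913·-4662 ≡ 1 (mod 48133), and -4662 mod 48133 = 43471.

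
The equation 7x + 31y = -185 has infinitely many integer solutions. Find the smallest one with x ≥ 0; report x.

9

gcd(31, 7) = 1.
1 divides -185, so solutions exist.
By Bézout, 7*(9) + 31*(-2) = 1.
Scale by -185/1 = -185: (x₀, y₀) = (-1665, 370).
General solution: x = -1665 + 31t, y = 370 - 7t for integer t.
x ≥ 0: smallest is -1665 mod 31 = 9 (at t = 54), with y = -8.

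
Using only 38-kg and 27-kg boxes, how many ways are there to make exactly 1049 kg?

Need nonnegative integers with 38j + 27k = 1049.
gcd(38, 27) = 1, and 38·(5) + 27·(-7) = 1.
So (j₀, k₀) = (5245, -7343); general j = 5245 + 27t, k = -7343 - 38t.
j ≥ 0 ⇒ t ≥ -194; k ≥ 0 ⇒ t ≤ -194. That's 1 value of t.

1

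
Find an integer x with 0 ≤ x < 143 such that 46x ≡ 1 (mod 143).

28

gcd(143, 46):
  143 = 3×46 + 5
  46 = 9×5 + 1
  5 = 5×1
so gcd(143, 46) = 1.
Back-substitute for Bézout coefficients:
  1 = 46 - 9×5
  ... = 46×(28) + 143×(-9)
So 46×28 ≡ 1 (mod 143), and 28 mod 143 = 28.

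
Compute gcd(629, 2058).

gcd(2058, 629) = 1  (2058 = 3·629 + 171, 629 = 3·171 + 116, 171 = 1·116 + 55, 116 = 2·55 + 6, 55 = 9·6 + 1, 6 = 6·1).

1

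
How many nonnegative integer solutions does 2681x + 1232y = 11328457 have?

gcd(2681, 1232) = 7  (2681 = 2×1232 + 217, 1232 = 5×217 + 147, 217 = 1×147 + 70, 147 = 2×70 + 7, 70 = 10×7).
Back-substituting, 2681×(-17) + 1232×(37) = 7.
Scale by 1618351: one solution is (-27511967, 59878987). Reduce x mod 176: (1, 9193).
General: x = 1 + 176t, y = 9193 - 383t.
x ≥ 0 ⇒ t ≥ 0; y ≥ 0 ⇒ t ≤ 24. So t ∈ [0, 24]: 25 solutions.

25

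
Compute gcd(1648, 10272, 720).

16

gcd(10272, 1648):
  10272 = 6×1648 + 384
  1648 = 4×384 + 112
  384 = 3×112 + 48
  112 = 2×48 + 16
  48 = 3×16
so gcd(10272, 1648) = 16.
gcd(16, 720) = 16.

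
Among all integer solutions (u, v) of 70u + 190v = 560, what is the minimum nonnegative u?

gcd(190, 70) = 10  (190 = 2*70 + 50, 70 = 1*50 + 20, 50 = 2*20 + 10, 20 = 2*10).
10 divides 560, so solutions exist.
Back-substituting, 70*(-8) + 190*(3) = 10.
Scale by 560/10 = 56: (u₀, v₀) = (-448, 168).
General solution: u = -448 + 19t, v = 168 - 7t for integer t.
u ≥ 0: smallest is -448 mod 19 = 8 (at t = 24), with v = 0.

8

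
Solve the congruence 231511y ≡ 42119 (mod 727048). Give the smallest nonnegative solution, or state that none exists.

2657

gcd(727048, 231511) = 7  (727048 = 3×231511 + 32515, 231511 = 7×32515 + 3906, 32515 = 8×3906 + 1267, 3906 = 3×1267 + 105, 1267 = 12×105 + 7, 105 = 15×7).
7 divides 42119, so solutions exist.
Back-substituting, 231511×(-6887) + 727048×(2193) = 7.
So 231511×(-6887) ≡ 7 (mod 727048); multiply by 6017: y ≡ -41439079 (mod 103864).
Smallest nonnegative: y = -41439079 mod 103864 = 2657.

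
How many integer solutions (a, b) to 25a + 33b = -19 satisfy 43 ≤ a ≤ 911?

26

gcd(33, 25) = 1.
By Bézout, 25*(4) + 33*(-3) = 1.
Particular solution: (23, -18).
General solution: a = 23 + 33t, b = -18 - 25t for integer t.
43 ≤ 23 + 33t ≤ 911 gives t ∈ [1, 26], which is 26 values.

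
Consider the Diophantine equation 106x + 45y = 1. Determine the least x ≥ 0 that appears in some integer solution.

31

gcd(106, 45):
  106 = 2·45 + 16
  45 = 2·16 + 13
  16 = 1·13 + 3
  13 = 4·3 + 1
  3 = 3·1
so gcd(106, 45) = 1.
1 divides 1, so solutions exist.
Back-substitute for Bézout coefficients:
  1 = 13 - 4·3
  ... = 106·(-14) + 45·(33)
Scale by 1/1 = 1: (x₀, y₀) = (-14, 33).
General solution: x = -14 + 45t, y = 33 - 106t for integer t.
x ≥ 0: smallest is -14 mod 45 = 31 (at t = 1), with y = -73.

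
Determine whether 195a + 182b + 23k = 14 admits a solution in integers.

gcd(195, 182) = 13  (195 = 1·182 + 13, 182 = 14·13).
gcd(13, 23) = 1.
1 divides 14, so integer solutions exist.

yes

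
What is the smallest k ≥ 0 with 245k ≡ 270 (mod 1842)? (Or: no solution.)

1392

gcd(1842, 245) = 1.
1 divides 270, so solutions exist.
By Bézout, 245×(203) + 1842×(-27) = 1.
So 245×(203) ≡ 1 (mod 1842); multiply by 270: k ≡ 54810 (mod 1842).
Smallest nonnegative: k = 54810 mod 1842 = 1392.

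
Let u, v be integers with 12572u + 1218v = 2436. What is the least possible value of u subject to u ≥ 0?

gcd(12572, 1218) = 14  (12572 = 10×1218 + 392, 1218 = 3×392 + 42, 392 = 9×42 + 14, 42 = 3×14).
14 divides 2436, so solutions exist.
Back-substituting, 12572×(28) + 1218×(-289) = 14.
Scale by 2436/14 = 174: (u₀, v₀) = (4872, -50286).
General solution: u = 4872 + 87t, v = -50286 - 898t for integer t.
u ≥ 0: smallest is 4872 mod 87 = 0 (at t = -56), with v = 2.

0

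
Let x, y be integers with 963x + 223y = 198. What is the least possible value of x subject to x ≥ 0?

119

gcd(963, 223):
  963 = 4·223 + 71
  223 = 3·71 + 10
  71 = 7·10 + 1
  10 = 10·1
so gcd(963, 223) = 1.
1 divides 198, so solutions exist.
Back-substitute for Bézout coefficients:
  1 = 71 - 7·10
  ... = 963·(22) + 223·(-95)
Scale by 198/1 = 198: (x₀, y₀) = (4356, -18810).
General solution: x = 4356 + 223t, y = -18810 - 963t for integer t.
x ≥ 0: smallest is 4356 mod 223 = 119 (at t = -19), with y = -513.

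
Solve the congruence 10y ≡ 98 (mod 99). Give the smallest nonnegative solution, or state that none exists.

89

gcd(99, 10):
  99 = 9*10 + 9
  10 = 1*9 + 1
  9 = 9*1
so gcd(99, 10) = 1.
1 divides 98, so solutions exist.
Back-substitute for Bézout coefficients:
  1 = 10 - 1*9
  ... = 10*(10) + 99*(-1)
So 10*(10) ≡ 1 (mod 99); multiply by 98: y ≡ 980 (mod 99).
Smallest nonnegative: y = 980 mod 99 = 89.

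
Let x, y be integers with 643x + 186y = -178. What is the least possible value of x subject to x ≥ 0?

gcd(643, 186) = 1.
1 divides -178, so solutions exist.
By Bézout, 643·(-35) + 186·(121) = 1.
Scale by -178/1 = -178: (x₀, y₀) = (6230, -21538).
General solution: x = 6230 + 186t, y = -21538 - 643t for integer t.
x ≥ 0: smallest is 6230 mod 186 = 92 (at t = -33), with y = -319.

92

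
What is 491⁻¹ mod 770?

701

gcd(770, 491) = 1.
By Bézout, 491*(-69) + 770*(44) = 1.
So 491*-69 ≡ 1 (mod 770), and -69 mod 770 = 701.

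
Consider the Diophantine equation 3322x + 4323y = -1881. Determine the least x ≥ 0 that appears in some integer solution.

261

gcd(4323, 3322) = 11.
11 divides -1881, so solutions exist.
By Bézout, 3322·(95) + 4323·(-73) = 11.
Scale by -1881/11 = -171: (x₀, y₀) = (-16245, 12483).
General solution: x = -16245 + 393t, y = 12483 - 302t for integer t.
x ≥ 0: smallest is -16245 mod 393 = 261 (at t = 42), with y = -201.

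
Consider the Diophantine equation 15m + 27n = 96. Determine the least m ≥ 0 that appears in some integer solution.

gcd(27, 15) = 3.
3 divides 96, so solutions exist.
By Bézout, 15×(2) + 27×(-1) = 3.
Scale by 96/3 = 32: (m₀, n₀) = (64, -32).
General solution: m = 64 + 9t, n = -32 - 5t for integer t.
m ≥ 0: smallest is 64 mod 9 = 1 (at t = -7), with n = 3.

1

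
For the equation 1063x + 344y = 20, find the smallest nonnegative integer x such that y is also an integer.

gcd(1063, 344) = 1.
1 divides 20, so solutions exist.
By Bézout, 1063·(111) + 344·(-343) = 1.
Scale by 20/1 = 20: (x₀, y₀) = (2220, -6860).
General solution: x = 2220 + 344t, y = -6860 - 1063t for integer t.
x ≥ 0: smallest is 2220 mod 344 = 156 (at t = -6), with y = -482.

156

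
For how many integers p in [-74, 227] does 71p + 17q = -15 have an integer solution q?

18

gcd(71, 17):
  71 = 4·17 + 3
  17 = 5·3 + 2
  3 = 1·2 + 1
  2 = 2·1
so gcd(71, 17) = 1.
Back-substitute for Bézout coefficients:
  1 = 3 - 1·2
  ... = 71·(6) + 17·(-25)
Scale by -15: particular solution (-90, 375); reduce p mod 17: (12, -51).
General solution: p = 12 + 17t, q = -51 - 71t for integer t.
-74 ≤ 12 + 17t ≤ 227 gives t ∈ [-5, 12], which is 18 values.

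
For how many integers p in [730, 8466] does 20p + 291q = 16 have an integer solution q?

gcd(291, 20):
  291 = 14×20 + 11
  20 = 1×11 + 9
  11 = 1×9 + 2
  9 = 4×2 + 1
  2 = 2×1
so gcd(291, 20) = 1.
Back-substitute for Bézout coefficients:
  1 = 9 - 4×2
  ... = 20×(131) + 291×(-9)
Scale by 16: particular solution (2096, -144); reduce p mod 291: (59, -4).
General solution: p = 59 + 291t, q = -4 - 20t for integer t.
730 ≤ 59 + 291t ≤ 8466 gives t ∈ [3, 28], which is 26 values.

26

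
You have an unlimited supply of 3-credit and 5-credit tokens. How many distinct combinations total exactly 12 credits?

Need nonnegative integers with 3j + 5k = 12.
gcd(3, 5) = 1, and 3·(2) + 5·(-1) = 1.
So (j₀, k₀) = (24, -12); general j = 24 + 5t, k = -12 - 3t.
j ≥ 0 ⇒ t ≥ -4; k ≥ 0 ⇒ t ≤ -4. That's 1 value of t.

1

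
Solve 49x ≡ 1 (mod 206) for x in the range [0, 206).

185

gcd(206, 49):
  206 = 4·49 + 10
  49 = 4·10 + 9
  10 = 1·9 + 1
  9 = 9·1
so gcd(206, 49) = 1.
Back-substitute for Bézout coefficients:
  1 = 10 - 1·9
  ... = 49·(-21) + 206·(5)
So 49·-21 ≡ 1 (mod 206), and -21 mod 206 = 185.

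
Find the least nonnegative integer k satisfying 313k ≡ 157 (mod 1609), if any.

165

gcd(1609, 313) = 1  (1609 = 5·313 + 44, 313 = 7·44 + 5, 44 = 8·5 + 4, 5 = 1·4 + 1, 4 = 4·1).
1 divides 157, so solutions exist.
Back-substituting, 313·(329) + 1609·(-64) = 1.
So 313·(329) ≡ 1 (mod 1609); multiply by 157: k ≡ 51653 (mod 1609).
Smallest nonnegative: k = 51653 mod 1609 = 165.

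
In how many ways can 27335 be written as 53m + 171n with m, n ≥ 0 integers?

3

gcd(171, 53):
  171 = 3×53 + 12
  53 = 4×12 + 5
  12 = 2×5 + 2
  5 = 2×2 + 1
  2 = 2×1
so gcd(171, 53) = 1.
Back-substitute for Bézout coefficients:
  1 = 5 - 2×2
  ... = 53×(71) + 171×(-22)
Scale by 27335: one solution is (1940785, -601370). Reduce m mod 171: (106, 127).
General: m = 106 + 171t, n = 127 - 53t.
m ≥ 0 ⇒ t ≥ 0; n ≥ 0 ⇒ t ≤ 2. So t ∈ [0, 2]: 3 solutions.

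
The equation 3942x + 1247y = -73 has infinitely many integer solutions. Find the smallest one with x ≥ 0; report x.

254

gcd(3942, 1247):
  3942 = 3×1247 + 201
  1247 = 6×201 + 41
  201 = 4×41 + 37
  41 = 1×37 + 4
  37 = 9×4 + 1
  4 = 4×1
so gcd(3942, 1247) = 1.
1 divides -73, so solutions exist.
Back-substitute for Bézout coefficients:
  1 = 37 - 9×4
  ... = 3942×(304) + 1247×(-961)
Scale by -73/1 = -73: (x₀, y₀) = (-22192, 70153).
General solution: x = -22192 + 1247t, y = 70153 - 3942t for integer t.
x ≥ 0: smallest is -22192 mod 1247 = 254 (at t = 18), with y = -803.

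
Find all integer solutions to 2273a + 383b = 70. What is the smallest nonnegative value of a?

227

gcd(2273, 383):
  2273 = 5·383 + 358
  383 = 1·358 + 25
  358 = 14·25 + 8
  25 = 3·8 + 1
  8 = 8·1
so gcd(2273, 383) = 1.
1 divides 70, so solutions exist.
Back-substitute for Bézout coefficients:
  1 = 25 - 3·8
  ... = 2273·(-46) + 383·(273)
Scale by 70/1 = 70: (a₀, b₀) = (-3220, 19110).
General solution: a = -3220 + 383t, b = 19110 - 2273t for integer t.
a ≥ 0: smallest is -3220 mod 383 = 227 (at t = 9), with b = -1347.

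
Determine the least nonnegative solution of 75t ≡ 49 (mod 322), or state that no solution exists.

35

gcd(322, 75) = 1  (322 = 4*75 + 22, 75 = 3*22 + 9, 22 = 2*9 + 4, 9 = 2*4 + 1, 4 = 4*1).
1 divides 49, so solutions exist.
Back-substituting, 75*(73) + 322*(-17) = 1.
So 75*(73) ≡ 1 (mod 322); multiply by 49: t ≡ 3577 (mod 322).
Smallest nonnegative: t = 3577 mod 322 = 35.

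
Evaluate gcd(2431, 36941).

gcd(36941, 2431):
  36941 = 15·2431 + 476
  2431 = 5·476 + 51
  476 = 9·51 + 17
  51 = 3·17
so gcd(36941, 2431) = 17.

17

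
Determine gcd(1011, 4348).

gcd(4348, 1011):
  4348 = 4×1011 + 304
  1011 = 3×304 + 99
  304 = 3×99 + 7
  99 = 14×7 + 1
  7 = 7×1
so gcd(4348, 1011) = 1.

1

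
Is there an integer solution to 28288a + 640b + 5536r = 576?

gcd(28288, 640) = 128  (28288 = 44·640 + 128, 640 = 5·128).
gcd(128, 5536) = 32.
32 divides 576, so integer solutions exist.

yes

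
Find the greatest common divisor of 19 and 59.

gcd(59, 19):
  59 = 3·19 + 2
  19 = 9·2 + 1
  2 = 2·1
so gcd(59, 19) = 1.

1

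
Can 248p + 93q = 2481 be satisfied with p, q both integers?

gcd(248, 93) = 31.
31 does not divide 2481 (remainder 1), so no integer solutions.

no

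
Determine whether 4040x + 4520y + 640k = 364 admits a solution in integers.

gcd(4520, 4040) = 40  (4520 = 1*4040 + 480, 4040 = 8*480 + 200, 480 = 2*200 + 80, 200 = 2*80 + 40, 80 = 2*40).
gcd(40, 640) = 40.
40 does not divide 364 (remainder 4), so no integer solutions.

no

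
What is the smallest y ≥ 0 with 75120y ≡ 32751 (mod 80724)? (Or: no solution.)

no solution

gcd(80724, 75120) = 12  (80724 = 1*75120 + 5604, 75120 = 13*5604 + 2268, 5604 = 2*2268 + 1068, 2268 = 2*1068 + 132, 1068 = 8*132 + 12, 132 = 11*12).
12 does not divide 32751, so the congruence has no solution.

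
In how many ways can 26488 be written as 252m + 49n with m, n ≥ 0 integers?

15

gcd(252, 49):
  252 = 5*49 + 7
  49 = 7*7
so gcd(252, 49) = 7.
Back-substitute for Bézout coefficients:
  7 = 252 - 5*49
  ... = 252*(1) + 49*(-5)
Scale by 3784: one solution is (3784, -18920). Reduce m mod 7: (4, 520).
General: m = 4 + 7t, n = 520 - 36t.
m ≥ 0 ⇒ t ≥ 0; n ≥ 0 ⇒ t ≤ 14. So t ∈ [0, 14]: 15 solutions.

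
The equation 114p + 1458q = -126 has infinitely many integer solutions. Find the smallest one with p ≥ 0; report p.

gcd(1458, 114) = 6  (1458 = 12*114 + 90, 114 = 1*90 + 24, 90 = 3*24 + 18, 24 = 1*18 + 6, 18 = 3*6).
6 divides -126, so solutions exist.
Back-substituting, 114*(64) + 1458*(-5) = 6.
Scale by -126/6 = -21: (p₀, q₀) = (-1344, 105).
General solution: p = -1344 + 243t, q = 105 - 19t for integer t.
p ≥ 0: smallest is -1344 mod 243 = 114 (at t = 6), with q = -9.

114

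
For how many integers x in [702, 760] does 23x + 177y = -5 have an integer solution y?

0

gcd(177, 23) = 1  (177 = 7·23 + 16, 23 = 1·16 + 7, 16 = 2·7 + 2, 7 = 3·2 + 1, 2 = 2·1).
Back-substituting, 23·(77) + 177·(-10) = 1.
Scale by -5: particular solution (-385, 50); reduce x mod 177: (146, -19).
General solution: x = 146 + 177t, y = -19 - 23t for integer t.
702 ≤ 146 + 177t ≤ 760 gives t ∈ [4, 3], which is 0 values.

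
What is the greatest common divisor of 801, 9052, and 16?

gcd(9052, 801):
  9052 = 11*801 + 241
  801 = 3*241 + 78
  241 = 3*78 + 7
  78 = 11*7 + 1
  7 = 7*1
so gcd(9052, 801) = 1.
gcd(1, 16) = 1.

1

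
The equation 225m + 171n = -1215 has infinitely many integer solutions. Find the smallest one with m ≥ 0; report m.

gcd(225, 171):
  225 = 1×171 + 54
  171 = 3×54 + 9
  54 = 6×9
so gcd(225, 171) = 9.
9 divides -1215, so solutions exist.
Back-substitute for Bézout coefficients:
  9 = 171 - 3×54
  ... = 225×(-3) + 171×(4)
Scale by -1215/9 = -135: (m₀, n₀) = (405, -540).
General solution: m = 405 + 19t, n = -540 - 25t for integer t.
m ≥ 0: smallest is 405 mod 19 = 6 (at t = -21), with n = -15.

6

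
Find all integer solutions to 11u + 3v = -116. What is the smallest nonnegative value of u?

2

gcd(11, 3) = 1.
1 divides -116, so solutions exist.
By Bézout, 11*(-1) + 3*(4) = 1.
Scale by -116/1 = -116: (u₀, v₀) = (116, -464).
General solution: u = 116 + 3t, v = -464 - 11t for integer t.
u ≥ 0: smallest is 116 mod 3 = 2 (at t = -38), with v = -46.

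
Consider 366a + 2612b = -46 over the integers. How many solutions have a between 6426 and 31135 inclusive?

gcd(2612, 366) = 2.
By Bézout, 366×(-157) + 2612×(22) = 2.
Particular solution: (999, -140).
General solution: a = 999 + 1306t, b = -140 - 183t for integer t.
6426 ≤ 999 + 1306t ≤ 31135 gives t ∈ [5, 23], which is 19 values.

19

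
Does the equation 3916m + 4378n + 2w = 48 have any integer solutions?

yes

gcd(4378, 3916):
  4378 = 1×3916 + 462
  3916 = 8×462 + 220
  462 = 2×220 + 22
  220 = 10×22
so gcd(4378, 3916) = 22.
gcd(22, 2) = 2.
2 divides 48, so integer solutions exist.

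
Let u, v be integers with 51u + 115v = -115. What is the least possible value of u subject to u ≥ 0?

0

gcd(115, 51) = 1  (115 = 2·51 + 13, 51 = 3·13 + 12, 13 = 1·12 + 1, 12 = 12·1).
1 divides -115, so solutions exist.
Back-substituting, 51·(-9) + 115·(4) = 1.
Scale by -115/1 = -115: (u₀, v₀) = (1035, -460).
General solution: u = 1035 + 115t, v = -460 - 51t for integer t.
u ≥ 0: smallest is 1035 mod 115 = 0 (at t = -9), with v = -1.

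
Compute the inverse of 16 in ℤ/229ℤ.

gcd(229, 16) = 1  (229 = 14·16 + 5, 16 = 3·5 + 1, 5 = 5·1).
Back-substituting, 16·(43) + 229·(-3) = 1.
So 16·43 ≡ 1 (mod 229), and 43 mod 229 = 43.

43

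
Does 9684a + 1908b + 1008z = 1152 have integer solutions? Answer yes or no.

gcd(9684, 1908) = 36.
gcd(36, 1008) = 36.
36 divides 1152, so integer solutions exist.

yes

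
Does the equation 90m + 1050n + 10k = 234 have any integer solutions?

no

gcd(1050, 90) = 30.
gcd(30, 10) = 10.
10 does not divide 234 (remainder 4), so no integer solutions.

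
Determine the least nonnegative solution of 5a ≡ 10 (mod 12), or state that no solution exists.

2

gcd(12, 5) = 1.
1 divides 10, so solutions exist.
By Bézout, 5·(5) + 12·(-2) = 1.
So 5·(5) ≡ 1 (mod 12); multiply by 10: a ≡ 50 (mod 12).
Smallest nonnegative: a = 50 mod 12 = 2.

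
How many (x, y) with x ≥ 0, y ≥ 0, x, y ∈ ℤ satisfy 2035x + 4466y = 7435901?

9

gcd(4466, 2035):
  4466 = 2×2035 + 396
  2035 = 5×396 + 55
  396 = 7×55 + 11
  55 = 5×11
so gcd(4466, 2035) = 11.
Back-substitute for Bézout coefficients:
  11 = 396 - 7×55
  ... = 2035×(-79) + 4466×(36)
Scale by 675991: one solution is (-53403289, 24335676). Reduce x mod 406: (327, 1516).
General: x = 327 + 406t, y = 1516 - 185t.
x ≥ 0 ⇒ t ≥ 0; y ≥ 0 ⇒ t ≤ 8. So t ∈ [0, 8]: 9 solutions.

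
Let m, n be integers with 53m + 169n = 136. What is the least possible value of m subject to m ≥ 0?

162

gcd(169, 53):
  169 = 3·53 + 10
  53 = 5·10 + 3
  10 = 3·3 + 1
  3 = 3·1
so gcd(169, 53) = 1.
1 divides 136, so solutions exist.
Back-substitute for Bézout coefficients:
  1 = 10 - 3·3
  ... = 53·(-51) + 169·(16)
Scale by 136/1 = 136: (m₀, n₀) = (-6936, 2176).
General solution: m = -6936 + 169t, n = 2176 - 53t for integer t.
m ≥ 0: smallest is -6936 mod 169 = 162 (at t = 42), with n = -50.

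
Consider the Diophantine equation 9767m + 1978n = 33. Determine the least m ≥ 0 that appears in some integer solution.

gcd(9767, 1978):
  9767 = 4*1978 + 1855
  1978 = 1*1855 + 123
  1855 = 15*123 + 10
  123 = 12*10 + 3
  10 = 3*3 + 1
  3 = 3*1
so gcd(9767, 1978) = 1.
1 divides 33, so solutions exist.
Back-substitute for Bézout coefficients:
  1 = 10 - 3*3
  ... = 9767*(595) + 1978*(-2938)
Scale by 33/1 = 33: (m₀, n₀) = (19635, -96954).
General solution: m = 19635 + 1978t, n = -96954 - 9767t for integer t.
m ≥ 0: smallest is 19635 mod 1978 = 1833 (at t = -9), with n = -9051.

1833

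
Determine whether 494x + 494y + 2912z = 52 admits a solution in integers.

gcd(494, 494) = 494  (494 = 1×494).
gcd(494, 2912) = 26.
26 divides 52, so integer solutions exist.

yes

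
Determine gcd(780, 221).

13

gcd(780, 221) = 13  (780 = 3*221 + 117, 221 = 1*117 + 104, 117 = 1*104 + 13, 104 = 8*13).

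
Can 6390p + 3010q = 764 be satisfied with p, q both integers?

no

gcd(6390, 3010):
  6390 = 2*3010 + 370
  3010 = 8*370 + 50
  370 = 7*50 + 20
  50 = 2*20 + 10
  20 = 2*10
so gcd(6390, 3010) = 10.
10 does not divide 764 (remainder 4), so no integer solutions.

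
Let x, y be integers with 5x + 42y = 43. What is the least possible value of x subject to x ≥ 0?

17

gcd(42, 5):
  42 = 8×5 + 2
  5 = 2×2 + 1
  2 = 2×1
so gcd(42, 5) = 1.
1 divides 43, so solutions exist.
Back-substitute for Bézout coefficients:
  1 = 5 - 2×2
  ... = 5×(17) + 42×(-2)
Scale by 43/1 = 43: (x₀, y₀) = (731, -86).
General solution: x = 731 + 42t, y = -86 - 5t for integer t.
x ≥ 0: smallest is 731 mod 42 = 17 (at t = -17), with y = -1.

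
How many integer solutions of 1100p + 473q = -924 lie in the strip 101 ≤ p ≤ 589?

11

gcd(1100, 473) = 11.
By Bézout, 1100*(-3) + 473*(7) = 11.
Particular solution: (37, -88).
General solution: p = 37 + 43t, q = -88 - 100t for integer t.
101 ≤ 37 + 43t ≤ 589 gives t ∈ [2, 12], which is 11 values.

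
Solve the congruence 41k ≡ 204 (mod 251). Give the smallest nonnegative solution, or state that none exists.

207

gcd(251, 41) = 1  (251 = 6*41 + 5, 41 = 8*5 + 1, 5 = 5*1).
1 divides 204, so solutions exist.
Back-substituting, 41*(49) + 251*(-8) = 1.
So 41*(49) ≡ 1 (mod 251); multiply by 204: k ≡ 9996 (mod 251).
Smallest nonnegative: k = 9996 mod 251 = 207.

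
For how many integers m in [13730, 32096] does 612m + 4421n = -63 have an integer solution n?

4

gcd(4421, 612) = 1.
By Bézout, 612*(484) + 4421*(-67) = 1.
Particular solution: (455, -63).
General solution: m = 455 + 4421t, n = -63 - 612t for integer t.
13730 ≤ 455 + 4421t ≤ 32096 gives t ∈ [4, 7], which is 4 values.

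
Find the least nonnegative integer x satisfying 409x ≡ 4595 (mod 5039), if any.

gcd(5039, 409) = 1  (5039 = 12·409 + 131, 409 = 3·131 + 16, 131 = 8·16 + 3, 16 = 5·3 + 1, 3 = 3·1).
1 divides 4595, so solutions exist.
Back-substituting, 409·(1577) + 5039·(-128) = 1.
So 409·(1577) ≡ 1 (mod 5039); multiply by 4595: x ≡ 7246315 (mod 5039).
Smallest nonnegative: x = 7246315 mod 5039 = 233.

233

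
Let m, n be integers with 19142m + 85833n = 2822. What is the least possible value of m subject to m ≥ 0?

gcd(85833, 19142) = 17.
17 divides 2822, so solutions exist.
By Bézout, 19142·(982) + 85833·(-219) = 17.
Scale by 2822/17 = 166: (m₀, n₀) = (163012, -36354).
General solution: m = 163012 + 5049t, n = -36354 - 1126t for integer t.
m ≥ 0: smallest is 163012 mod 5049 = 1444 (at t = -32), with n = -322.

1444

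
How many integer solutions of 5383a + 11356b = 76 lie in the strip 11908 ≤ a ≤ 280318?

24

gcd(11356, 5383) = 1  (11356 = 2*5383 + 590, 5383 = 9*590 + 73, 590 = 8*73 + 6, 73 = 12*6 + 1, 6 = 6*1).
Back-substituting, 5383*(1867) + 11356*(-885) = 1.
Scale by 76: particular solution (141892, -67260); reduce a mod 11356: (5620, -2664).
General solution: a = 5620 + 11356t, b = -2664 - 5383t for integer t.
11908 ≤ 5620 + 11356t ≤ 280318 gives t ∈ [1, 24], which is 24 values.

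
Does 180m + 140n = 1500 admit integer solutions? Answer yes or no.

gcd(180, 140):
  180 = 1·140 + 40
  140 = 3·40 + 20
  40 = 2·20
so gcd(180, 140) = 20.
20 divides 1500, so integer solutions exist.

yes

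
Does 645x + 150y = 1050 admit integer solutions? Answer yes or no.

gcd(645, 150) = 15  (645 = 4×150 + 45, 150 = 3×45 + 15, 45 = 3×15).
15 divides 1050, so integer solutions exist.

yes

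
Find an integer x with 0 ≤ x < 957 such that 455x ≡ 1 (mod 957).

gcd(957, 455):
  957 = 2·455 + 47
  455 = 9·47 + 32
  47 = 1·32 + 15
  32 = 2·15 + 2
  15 = 7·2 + 1
  2 = 2·1
so gcd(957, 455) = 1.
Back-substitute for Bézout coefficients:
  1 = 15 - 7·2
  ... = 455·(-448) + 957·(213)
So 455·-448 ≡ 1 (mod 957), and -448 mod 957 = 509.

509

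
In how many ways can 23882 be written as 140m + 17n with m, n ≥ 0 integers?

10

gcd(140, 17) = 1  (140 = 8·17 + 4, 17 = 4·4 + 1, 4 = 4·1).
Back-substituting, 140·(-4) + 17·(33) = 1.
Scale by 23882: one solution is (-95528, 788106). Reduce m mod 17: (12, 1306).
General: m = 12 + 17t, n = 1306 - 140t.
m ≥ 0 ⇒ t ≥ 0; n ≥ 0 ⇒ t ≤ 9. So t ∈ [0, 9]: 10 solutions.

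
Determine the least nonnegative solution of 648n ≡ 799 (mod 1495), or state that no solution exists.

gcd(1495, 648):
  1495 = 2*648 + 199
  648 = 3*199 + 51
  199 = 3*51 + 46
  51 = 1*46 + 5
  46 = 9*5 + 1
  5 = 5*1
so gcd(1495, 648) = 1.
1 divides 799, so solutions exist.
Back-substitute for Bézout coefficients:
  1 = 46 - 9*5
  ... = 648*(-293) + 1495*(127)
So 648*(-293) ≡ 1 (mod 1495); multiply by 799: n ≡ -234107 (mod 1495).
Smallest nonnegative: n = -234107 mod 1495 = 608.

608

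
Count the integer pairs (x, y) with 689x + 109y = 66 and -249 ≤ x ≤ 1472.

gcd(689, 109) = 1  (689 = 6*109 + 35, 109 = 3*35 + 4, 35 = 8*4 + 3, 4 = 1*3 + 1, 3 = 3*1).
Back-substituting, 689*(-28) + 109*(177) = 1.
Scale by 66: particular solution (-1848, 11682); reduce x mod 109: (5, -31).
General solution: x = 5 + 109t, y = -31 - 689t for integer t.
-249 ≤ 5 + 109t ≤ 1472 gives t ∈ [-2, 13], which is 16 values.

16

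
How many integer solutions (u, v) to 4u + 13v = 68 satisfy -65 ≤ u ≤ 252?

25

gcd(13, 4) = 1  (13 = 3×4 + 1, 4 = 4×1).
Back-substituting, 4×(-3) + 13×(1) = 1.
Scale by 68: particular solution (-204, 68); reduce u mod 13: (4, 4).
General solution: u = 4 + 13t, v = 4 - 4t for integer t.
-65 ≤ 4 + 13t ≤ 252 gives t ∈ [-5, 19], which is 25 values.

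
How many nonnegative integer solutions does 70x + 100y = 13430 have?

gcd(100, 70) = 10.
By Bézout, 70·(3) + 100·(-2) = 10.
One solution: (9, 128).
General: x = 9 + 10t, y = 128 - 7t.
x ≥ 0 ⇒ t ≥ 0; y ≥ 0 ⇒ t ≤ 18. So t ∈ [0, 18]: 19 solutions.

19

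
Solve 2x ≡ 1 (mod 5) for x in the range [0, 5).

3

gcd(5, 2) = 1  (5 = 2×2 + 1, 2 = 2×1).
Back-substituting, 2×(-2) + 5×(1) = 1.
So 2×-2 ≡ 1 (mod 5), and -2 mod 5 = 3.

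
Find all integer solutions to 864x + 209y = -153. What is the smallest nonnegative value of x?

gcd(864, 209):
  864 = 4×209 + 28
  209 = 7×28 + 13
  28 = 2×13 + 2
  13 = 6×2 + 1
  2 = 2×1
so gcd(864, 209) = 1.
1 divides -153, so solutions exist.
Back-substitute for Bézout coefficients:
  1 = 13 - 6×2
  ... = 864×(-97) + 209×(401)
Scale by -153/1 = -153: (x₀, y₀) = (14841, -61353).
General solution: x = 14841 + 209t, y = -61353 - 864t for integer t.
x ≥ 0: smallest is 14841 mod 209 = 2 (at t = -71), with y = -9.

2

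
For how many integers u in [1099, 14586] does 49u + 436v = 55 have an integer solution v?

gcd(436, 49):
  436 = 8·49 + 44
  49 = 1·44 + 5
  44 = 8·5 + 4
  5 = 1·4 + 1
  4 = 4·1
so gcd(436, 49) = 1.
Back-substitute for Bézout coefficients:
  1 = 5 - 1·4
  ... = 49·(89) + 436·(-10)
Scale by 55: particular solution (4895, -550); reduce u mod 436: (99, -11).
General solution: u = 99 + 436t, v = -11 - 49t for integer t.
1099 ≤ 99 + 436t ≤ 14586 gives t ∈ [3, 33], which is 31 values.

31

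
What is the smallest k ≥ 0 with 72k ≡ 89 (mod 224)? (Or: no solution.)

gcd(224, 72) = 8.
8 does not divide 89, so the congruence has no solution.

no solution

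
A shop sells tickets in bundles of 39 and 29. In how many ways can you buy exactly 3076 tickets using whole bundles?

Need nonnegative integers with 39j + 29k = 3076.
gcd(39, 29) = 1, and 39·(3) + 29·(-4) = 1.
So (j₀, k₀) = (9228, -12304); general j = 9228 + 29t, k = -12304 - 39t.
j ≥ 0 ⇒ t ≥ -318; k ≥ 0 ⇒ t ≤ -316. That's 3 values of t.

3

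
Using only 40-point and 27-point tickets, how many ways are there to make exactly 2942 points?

Need nonnegative integers with 40j + 27k = 2942.
gcd(40, 27) = 1, and 40·(-2) + 27·(3) = 1.
So (j₀, k₀) = (-5884, 8826); general j = -5884 + 27t, k = 8826 - 40t.
j ≥ 0 ⇒ t ≥ 218; k ≥ 0 ⇒ t ≤ 220. That's 3 values of t.

3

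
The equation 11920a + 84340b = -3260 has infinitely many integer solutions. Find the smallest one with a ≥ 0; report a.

gcd(84340, 11920):
  84340 = 7×11920 + 900
  11920 = 13×900 + 220
  900 = 4×220 + 20
  220 = 11×20
so gcd(84340, 11920) = 20.
20 divides -3260, so solutions exist.
Back-substitute for Bézout coefficients:
  20 = 900 - 4×220
  ... = 11920×(-375) + 84340×(53)
Scale by -3260/20 = -163: (a₀, b₀) = (61125, -8639).
General solution: a = 61125 + 4217t, b = -8639 - 596t for integer t.
a ≥ 0: smallest is 61125 mod 4217 = 2087 (at t = -14), with b = -295.

2087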